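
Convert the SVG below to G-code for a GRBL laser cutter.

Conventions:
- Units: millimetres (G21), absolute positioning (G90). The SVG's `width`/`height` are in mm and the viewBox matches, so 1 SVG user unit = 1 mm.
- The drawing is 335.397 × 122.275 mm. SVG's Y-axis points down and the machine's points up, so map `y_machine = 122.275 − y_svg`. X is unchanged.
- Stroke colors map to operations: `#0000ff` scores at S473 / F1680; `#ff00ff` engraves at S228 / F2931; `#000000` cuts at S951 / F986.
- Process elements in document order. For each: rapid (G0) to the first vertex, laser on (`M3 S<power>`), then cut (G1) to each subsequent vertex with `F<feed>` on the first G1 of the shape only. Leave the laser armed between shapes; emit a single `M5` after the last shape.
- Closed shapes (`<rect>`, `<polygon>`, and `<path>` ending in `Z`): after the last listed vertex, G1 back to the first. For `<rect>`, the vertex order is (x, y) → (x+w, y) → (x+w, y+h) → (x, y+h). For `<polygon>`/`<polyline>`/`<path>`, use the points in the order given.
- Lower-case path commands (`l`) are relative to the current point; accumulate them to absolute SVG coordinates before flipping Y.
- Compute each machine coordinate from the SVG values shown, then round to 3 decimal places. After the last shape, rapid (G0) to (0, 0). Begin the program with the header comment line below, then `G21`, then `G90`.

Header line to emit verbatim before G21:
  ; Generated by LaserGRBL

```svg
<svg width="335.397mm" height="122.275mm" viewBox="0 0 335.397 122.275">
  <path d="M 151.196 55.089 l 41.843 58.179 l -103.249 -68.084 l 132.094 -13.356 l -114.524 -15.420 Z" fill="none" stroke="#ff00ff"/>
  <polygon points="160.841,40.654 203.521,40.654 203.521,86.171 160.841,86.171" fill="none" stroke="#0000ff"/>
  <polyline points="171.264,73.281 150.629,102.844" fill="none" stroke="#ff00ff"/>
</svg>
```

; Generated by LaserGRBL
G21
G90
G0 X151.196 Y67.186
M3 S228
G1 X193.039 Y9.007 F2931
G1 X89.790 Y77.091
G1 X221.884 Y90.447
G1 X107.360 Y105.867
G1 X151.196 Y67.186
G0 X160.841 Y81.621
M3 S473
G1 X203.521 Y81.621 F1680
G1 X203.521 Y36.104
G1 X160.841 Y36.104
G1 X160.841 Y81.621
G0 X171.264 Y48.994
M3 S228
G1 X150.629 Y19.431 F2931
M5
G0 X0.000 Y0.000

viewBox `0 0 335.397 122.275` with mm width/height → 1 unit = 1 mm. Flip: y_m = 122.275 − y_svg.

**Shape 1** — `<path>` closed polygon, stroke `#ff00ff` → engrave (S228, F2931). Machine vertices: (151.196,67.186) → (193.039,9.007) → (89.790,77.091) → (221.884,90.447) → (107.360,105.867) → (151.196,67.186). Closed: final G1 returns to the first vertex.

**Shape 2** — `<polygon>` rectangle, stroke `#0000ff` → score (S473, F1680). Machine vertices: (160.841,81.621) → (203.521,81.621) → (203.521,36.104) → (160.841,36.104) → (160.841,81.621). Closed: final G1 returns to the first vertex.

**Shape 3** — `<polyline>` line segment, stroke `#ff00ff` → engrave (S228, F2931). Machine vertices: (171.264,48.994) → (150.629,19.431). Open path.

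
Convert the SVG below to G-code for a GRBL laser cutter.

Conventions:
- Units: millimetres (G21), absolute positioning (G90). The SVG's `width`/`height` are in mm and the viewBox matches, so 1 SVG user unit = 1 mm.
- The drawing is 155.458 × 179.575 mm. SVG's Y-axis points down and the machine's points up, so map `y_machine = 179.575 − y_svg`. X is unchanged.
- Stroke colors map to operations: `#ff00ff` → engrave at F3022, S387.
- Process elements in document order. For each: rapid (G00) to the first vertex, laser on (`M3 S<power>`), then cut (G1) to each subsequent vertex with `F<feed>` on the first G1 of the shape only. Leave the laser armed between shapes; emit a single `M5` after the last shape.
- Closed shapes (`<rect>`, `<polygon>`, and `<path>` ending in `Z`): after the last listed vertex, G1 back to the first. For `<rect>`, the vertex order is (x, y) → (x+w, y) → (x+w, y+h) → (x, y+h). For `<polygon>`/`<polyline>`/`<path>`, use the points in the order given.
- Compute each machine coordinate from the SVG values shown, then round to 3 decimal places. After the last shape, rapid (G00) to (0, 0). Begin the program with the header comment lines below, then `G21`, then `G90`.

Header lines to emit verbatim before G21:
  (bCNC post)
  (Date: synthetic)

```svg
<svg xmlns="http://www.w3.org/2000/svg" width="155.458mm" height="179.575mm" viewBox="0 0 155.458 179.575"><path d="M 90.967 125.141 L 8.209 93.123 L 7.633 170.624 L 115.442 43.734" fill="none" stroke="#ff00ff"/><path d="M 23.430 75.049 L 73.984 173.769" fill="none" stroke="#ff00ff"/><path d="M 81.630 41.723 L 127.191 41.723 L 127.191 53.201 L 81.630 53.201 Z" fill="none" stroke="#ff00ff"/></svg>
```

(bCNC post)
(Date: synthetic)
G21
G90
G00 X90.967 Y54.434
M3 S387
G1 X8.209 Y86.452 F3022
G1 X7.633 Y8.951
G1 X115.442 Y135.841
G00 X23.430 Y104.526
M3 S387
G1 X73.984 Y5.806 F3022
G00 X81.630 Y137.852
M3 S387
G1 X127.191 Y137.852 F3022
G1 X127.191 Y126.374
G1 X81.630 Y126.374
G1 X81.630 Y137.852
M5
G00 X0.000 Y0.000

1 u = 1 mm; y_m = 179.575 − y.

[1] `<path>` open polyline, #ff00ff→engrave S387 F3022: (90.967,54.434) → (8.209,86.452) → (7.633,8.951) → (115.442,135.841)

[2] `<path>` line segment, #ff00ff→engrave S387 F3022: (23.430,104.526) → (73.984,5.806)

[3] `<path>` rectangle, #ff00ff→engrave S387 F3022: (81.630,137.852) → (127.191,137.852) → (127.191,126.374) → (81.630,126.374) → (81.630,137.852) (closed)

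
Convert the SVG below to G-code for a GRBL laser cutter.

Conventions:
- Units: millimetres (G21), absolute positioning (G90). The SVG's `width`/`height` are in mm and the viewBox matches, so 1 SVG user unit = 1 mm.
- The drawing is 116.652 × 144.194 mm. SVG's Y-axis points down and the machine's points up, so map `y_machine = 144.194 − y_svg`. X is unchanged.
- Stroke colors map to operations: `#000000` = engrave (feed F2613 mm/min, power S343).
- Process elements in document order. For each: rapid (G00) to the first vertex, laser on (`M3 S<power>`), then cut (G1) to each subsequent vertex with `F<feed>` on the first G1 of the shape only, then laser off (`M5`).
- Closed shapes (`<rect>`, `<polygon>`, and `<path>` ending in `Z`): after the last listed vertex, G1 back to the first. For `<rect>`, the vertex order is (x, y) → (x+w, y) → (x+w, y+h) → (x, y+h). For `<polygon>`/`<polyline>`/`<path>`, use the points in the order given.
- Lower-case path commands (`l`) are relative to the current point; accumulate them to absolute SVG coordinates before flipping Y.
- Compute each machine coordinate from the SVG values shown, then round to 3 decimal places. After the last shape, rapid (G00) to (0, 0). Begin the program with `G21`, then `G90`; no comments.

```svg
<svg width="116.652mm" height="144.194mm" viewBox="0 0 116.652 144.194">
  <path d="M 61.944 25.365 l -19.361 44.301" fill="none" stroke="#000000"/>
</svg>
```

1 u = 1 mm; y_m = 144.194 − y.

[1] `<path>` line segment, #000000→engrave S343 F2613: (61.944,118.829) → (42.583,74.528)

G21
G90
G00 X61.944 Y118.829
M3 S343
G1 X42.583 Y74.528 F2613
M5
G00 X0.000 Y0.000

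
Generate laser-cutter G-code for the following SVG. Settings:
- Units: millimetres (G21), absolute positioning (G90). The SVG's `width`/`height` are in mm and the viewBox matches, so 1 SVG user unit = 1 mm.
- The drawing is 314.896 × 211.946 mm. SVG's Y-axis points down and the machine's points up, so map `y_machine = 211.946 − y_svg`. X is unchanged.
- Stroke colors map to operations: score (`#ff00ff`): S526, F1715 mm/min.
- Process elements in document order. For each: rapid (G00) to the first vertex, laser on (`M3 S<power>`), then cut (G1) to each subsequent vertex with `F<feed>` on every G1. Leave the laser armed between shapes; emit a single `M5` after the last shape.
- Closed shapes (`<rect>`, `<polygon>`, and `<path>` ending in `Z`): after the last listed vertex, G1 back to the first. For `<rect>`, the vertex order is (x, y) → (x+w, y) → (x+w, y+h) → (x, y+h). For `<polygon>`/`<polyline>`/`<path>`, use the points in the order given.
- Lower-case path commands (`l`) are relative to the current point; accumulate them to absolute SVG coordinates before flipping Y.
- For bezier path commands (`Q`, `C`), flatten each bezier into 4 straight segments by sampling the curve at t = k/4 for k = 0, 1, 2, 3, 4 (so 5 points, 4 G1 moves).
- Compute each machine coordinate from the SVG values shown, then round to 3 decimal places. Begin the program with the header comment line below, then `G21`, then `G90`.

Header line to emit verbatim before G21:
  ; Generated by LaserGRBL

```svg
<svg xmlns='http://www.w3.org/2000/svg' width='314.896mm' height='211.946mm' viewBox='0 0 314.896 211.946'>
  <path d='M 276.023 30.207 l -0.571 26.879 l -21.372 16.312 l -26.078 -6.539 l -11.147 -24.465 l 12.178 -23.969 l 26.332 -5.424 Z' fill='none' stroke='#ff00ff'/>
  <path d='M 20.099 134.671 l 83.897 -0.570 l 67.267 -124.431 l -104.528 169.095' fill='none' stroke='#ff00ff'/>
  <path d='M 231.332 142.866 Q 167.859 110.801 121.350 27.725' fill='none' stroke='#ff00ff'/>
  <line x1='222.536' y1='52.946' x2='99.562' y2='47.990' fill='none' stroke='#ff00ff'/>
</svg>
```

; Generated by LaserGRBL
G21
G90
G00 X276.023 Y181.739
M3 S526
G1 X275.452 Y154.860 F1715
G1 X254.080 Y138.548 F1715
G1 X228.002 Y145.087 F1715
G1 X216.855 Y169.552 F1715
G1 X229.033 Y193.521 F1715
G1 X255.365 Y198.945 F1715
G1 X276.023 Y181.739 F1715
G00 X20.099 Y77.275
M3 S526
G1 X103.996 Y77.845 F1715
G1 X171.263 Y202.276 F1715
G1 X66.735 Y33.181 F1715
G00 X231.332 Y69.080
M3 S526
G1 X200.656 Y88.301 F1715
G1 X172.100 Y113.898 F1715
G1 X145.665 Y145.871 F1715
G1 X121.350 Y184.221 F1715
G00 X222.536 Y159.000
M3 S526
G1 X99.562 Y163.956 F1715
M5

Since the viewBox matches the mm dimensions, user units are millimetres directly. The only transform is the Y-flip y_m = 211.946 − y_svg.

Shape 1 is a regular polygon drawn with `<path>`. Its stroke #ff00ff means score at S526, F1715. After flipping Y the toolpath is (276.023,181.739) → (275.452,154.860) → (254.080,138.548) → (228.002,145.087) → (216.855,169.552) → (229.033,193.521) → (255.365,198.945) → (276.023,181.739), returning to the start.

Shape 2 is a open polyline drawn with `<path>`. Its stroke #ff00ff means score at S526, F1715. After flipping Y the toolpath is (20.099,77.275) → (103.996,77.845) → (171.263,202.276) → (66.735,33.181).

Shape 3 is a quadratic bezier drawn with `<path>`. Its stroke #ff00ff means score at S526, F1715. After flipping Y the toolpath is (231.332,69.080) → (200.656,88.301) → (172.100,113.898) → (145.665,145.871) → (121.350,184.221).

Shape 4 is a line segment drawn with `<line>`. Its stroke #ff00ff means score at S526, F1715. After flipping Y the toolpath is (222.536,159.000) → (99.562,163.956).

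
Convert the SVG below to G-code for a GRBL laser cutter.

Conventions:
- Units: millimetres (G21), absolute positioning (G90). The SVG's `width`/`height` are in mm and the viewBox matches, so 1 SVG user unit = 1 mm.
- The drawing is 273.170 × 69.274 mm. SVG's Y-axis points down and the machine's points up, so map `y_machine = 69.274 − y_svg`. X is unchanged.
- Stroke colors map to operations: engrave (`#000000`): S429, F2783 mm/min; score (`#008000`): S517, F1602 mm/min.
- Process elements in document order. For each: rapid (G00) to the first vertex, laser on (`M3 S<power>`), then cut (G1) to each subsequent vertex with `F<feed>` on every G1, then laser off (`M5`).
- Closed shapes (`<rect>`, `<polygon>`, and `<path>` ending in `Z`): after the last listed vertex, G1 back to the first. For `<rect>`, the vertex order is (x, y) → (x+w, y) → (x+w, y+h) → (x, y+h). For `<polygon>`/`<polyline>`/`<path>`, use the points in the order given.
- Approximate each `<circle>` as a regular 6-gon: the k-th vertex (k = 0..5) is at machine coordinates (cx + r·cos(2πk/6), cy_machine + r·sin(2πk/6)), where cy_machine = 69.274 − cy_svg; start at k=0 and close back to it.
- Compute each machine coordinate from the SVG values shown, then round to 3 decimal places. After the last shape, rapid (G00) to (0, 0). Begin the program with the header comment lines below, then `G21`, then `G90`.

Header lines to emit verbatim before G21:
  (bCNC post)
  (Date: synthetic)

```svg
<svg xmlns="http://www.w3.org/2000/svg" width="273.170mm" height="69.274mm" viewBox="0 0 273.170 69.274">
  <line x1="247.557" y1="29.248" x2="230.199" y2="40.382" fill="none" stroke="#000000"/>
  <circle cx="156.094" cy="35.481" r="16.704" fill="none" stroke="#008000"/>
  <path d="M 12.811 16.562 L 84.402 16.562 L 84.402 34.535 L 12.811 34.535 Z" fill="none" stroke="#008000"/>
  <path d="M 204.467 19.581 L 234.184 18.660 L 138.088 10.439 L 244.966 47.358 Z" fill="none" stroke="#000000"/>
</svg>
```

viewBox `0 0 273.170 69.274` with mm width/height → 1 unit = 1 mm. Flip: y_m = 69.274 − y_svg.

**Shape 1** — `<line>` line segment, stroke `#000000` → engrave (S429, F2783). Machine vertices: (247.557,40.026) → (230.199,28.892). Open path.

**Shape 2** — `<circle>` circle, stroke `#008000` → score (S517, F1602). Machine vertices: (172.798,33.793) → (164.446,48.259) → (147.742,48.259) → (139.390,33.793) → (147.742,19.327) → (164.446,19.327) → (172.798,33.793). Closed: final G1 returns to the first vertex.

**Shape 3** — `<path>` rectangle, stroke `#008000` → score (S517, F1602). Machine vertices: (12.811,52.712) → (84.402,52.712) → (84.402,34.739) → (12.811,34.739) → (12.811,52.712). Closed: final G1 returns to the first vertex.

**Shape 4** — `<path>` closed polygon, stroke `#000000` → engrave (S429, F2783). Machine vertices: (204.467,49.693) → (234.184,50.614) → (138.088,58.835) → (244.966,21.916) → (204.467,49.693). Closed: final G1 returns to the first vertex.

(bCNC post)
(Date: synthetic)
G21
G90
G00 X247.557 Y40.026
M3 S429
G1 X230.199 Y28.892 F2783
M5
G00 X172.798 Y33.793
M3 S517
G1 X164.446 Y48.259 F1602
G1 X147.742 Y48.259 F1602
G1 X139.390 Y33.793 F1602
G1 X147.742 Y19.327 F1602
G1 X164.446 Y19.327 F1602
G1 X172.798 Y33.793 F1602
M5
G00 X12.811 Y52.712
M3 S517
G1 X84.402 Y52.712 F1602
G1 X84.402 Y34.739 F1602
G1 X12.811 Y34.739 F1602
G1 X12.811 Y52.712 F1602
M5
G00 X204.467 Y49.693
M3 S429
G1 X234.184 Y50.614 F2783
G1 X138.088 Y58.835 F2783
G1 X244.966 Y21.916 F2783
G1 X204.467 Y49.693 F2783
M5
G00 X0.000 Y0.000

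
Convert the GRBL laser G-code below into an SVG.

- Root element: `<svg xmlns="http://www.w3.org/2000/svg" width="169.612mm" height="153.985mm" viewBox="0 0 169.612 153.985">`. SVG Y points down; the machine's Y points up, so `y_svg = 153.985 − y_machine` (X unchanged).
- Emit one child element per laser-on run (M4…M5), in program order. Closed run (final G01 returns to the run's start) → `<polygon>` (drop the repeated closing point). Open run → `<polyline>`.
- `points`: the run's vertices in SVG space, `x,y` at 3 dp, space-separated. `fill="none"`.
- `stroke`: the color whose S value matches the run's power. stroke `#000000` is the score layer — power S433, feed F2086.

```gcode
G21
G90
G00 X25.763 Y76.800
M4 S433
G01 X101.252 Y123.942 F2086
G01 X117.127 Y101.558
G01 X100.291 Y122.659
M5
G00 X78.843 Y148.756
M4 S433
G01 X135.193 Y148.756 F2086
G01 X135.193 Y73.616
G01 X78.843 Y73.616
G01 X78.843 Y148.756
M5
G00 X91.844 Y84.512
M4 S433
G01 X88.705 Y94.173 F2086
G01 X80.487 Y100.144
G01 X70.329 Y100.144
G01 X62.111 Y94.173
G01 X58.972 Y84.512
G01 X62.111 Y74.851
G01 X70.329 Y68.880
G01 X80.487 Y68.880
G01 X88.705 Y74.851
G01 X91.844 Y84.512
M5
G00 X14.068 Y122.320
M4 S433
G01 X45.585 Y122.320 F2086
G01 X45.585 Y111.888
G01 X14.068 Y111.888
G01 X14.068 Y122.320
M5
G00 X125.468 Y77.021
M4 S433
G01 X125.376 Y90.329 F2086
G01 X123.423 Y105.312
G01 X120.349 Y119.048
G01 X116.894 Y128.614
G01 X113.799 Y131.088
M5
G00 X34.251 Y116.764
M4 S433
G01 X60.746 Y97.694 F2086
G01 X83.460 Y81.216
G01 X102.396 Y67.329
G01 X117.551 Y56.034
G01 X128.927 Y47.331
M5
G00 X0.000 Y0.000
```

y_svg = 153.985 − y_m. Every run uses S433, so all elements get stroke `#000000` (score).

[1] open run; points: 25.763,77.185 101.252,30.043 117.127,52.427 100.291,31.326

[2] closed run; points: 78.843,5.229 135.193,5.229 135.193,80.369 78.843,80.369

[3] closed run; points: 91.844,69.473 88.705,59.812 80.487,53.841 70.329,53.841 62.111,59.812 58.972,69.473 62.111,79.134 70.329,85.105 80.487,85.105 88.705,79.134

[4] closed run; points: 14.068,31.665 45.585,31.665 45.585,42.097 14.068,42.097

[5] open run; points: 125.468,76.964 125.376,63.656 123.423,48.673 120.349,34.937 116.894,25.371 113.799,22.897

[6] open run; points: 34.251,37.221 60.746,56.291 83.460,72.769 102.396,86.656 117.551,97.951 128.927,106.654

<svg xmlns="http://www.w3.org/2000/svg" width="169.612mm" height="153.985mm" viewBox="0 0 169.612 153.985">
  <polyline points="25.763,77.185 101.252,30.043 117.127,52.427 100.291,31.326" fill="none" stroke="#000000"/>
  <polygon points="78.843,5.229 135.193,5.229 135.193,80.369 78.843,80.369" fill="none" stroke="#000000"/>
  <polygon points="91.844,69.473 88.705,59.812 80.487,53.841 70.329,53.841 62.111,59.812 58.972,69.473 62.111,79.134 70.329,85.105 80.487,85.105 88.705,79.134" fill="none" stroke="#000000"/>
  <polygon points="14.068,31.665 45.585,31.665 45.585,42.097 14.068,42.097" fill="none" stroke="#000000"/>
  <polyline points="125.468,76.964 125.376,63.656 123.423,48.673 120.349,34.937 116.894,25.371 113.799,22.897" fill="none" stroke="#000000"/>
  <polyline points="34.251,37.221 60.746,56.291 83.460,72.769 102.396,86.656 117.551,97.951 128.927,106.654" fill="none" stroke="#000000"/>
</svg>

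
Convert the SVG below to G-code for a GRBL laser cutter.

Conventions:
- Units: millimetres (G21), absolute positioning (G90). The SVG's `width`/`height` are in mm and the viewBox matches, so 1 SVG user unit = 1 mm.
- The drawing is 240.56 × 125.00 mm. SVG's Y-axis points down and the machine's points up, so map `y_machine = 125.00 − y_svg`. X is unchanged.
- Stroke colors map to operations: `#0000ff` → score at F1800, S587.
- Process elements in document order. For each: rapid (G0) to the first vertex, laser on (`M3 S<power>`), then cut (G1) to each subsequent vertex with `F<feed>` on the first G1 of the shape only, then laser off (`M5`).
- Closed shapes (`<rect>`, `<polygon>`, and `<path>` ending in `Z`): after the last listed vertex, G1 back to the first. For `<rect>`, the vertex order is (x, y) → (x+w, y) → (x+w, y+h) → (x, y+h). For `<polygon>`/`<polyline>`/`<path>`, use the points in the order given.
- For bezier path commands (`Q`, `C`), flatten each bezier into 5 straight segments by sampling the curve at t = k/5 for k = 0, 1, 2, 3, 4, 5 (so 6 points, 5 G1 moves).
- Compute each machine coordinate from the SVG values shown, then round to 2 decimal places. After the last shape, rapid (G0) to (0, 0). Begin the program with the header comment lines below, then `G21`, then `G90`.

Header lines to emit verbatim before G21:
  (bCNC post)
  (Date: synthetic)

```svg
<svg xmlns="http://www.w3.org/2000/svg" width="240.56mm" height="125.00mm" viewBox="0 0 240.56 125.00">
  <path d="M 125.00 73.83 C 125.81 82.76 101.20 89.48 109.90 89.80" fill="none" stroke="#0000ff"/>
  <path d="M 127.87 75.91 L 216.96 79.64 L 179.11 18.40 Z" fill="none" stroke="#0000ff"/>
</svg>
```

1 u = 1 mm; y_m = 125.00 − y.

[1] `<path>` cubic bezier, #0000ff→score S587 F1800: (125.00,51.17) → (122.91,46.11) → (117.53,41.78) → (111.69,38.39) → (108.21,36.13) → (109.90,35.20)

[2] `<path>` closed polygon, #0000ff→score S587 F1800: (127.87,49.09) → (216.96,45.36) → (179.11,106.60) → (127.87,49.09) (closed)

(bCNC post)
(Date: synthetic)
G21
G90
G0 X125.00 Y51.17
M3 S587
G1 X122.91 Y46.11 F1800
G1 X117.53 Y41.78
G1 X111.69 Y38.39
G1 X108.21 Y36.13
G1 X109.90 Y35.20
M5
G0 X127.87 Y49.09
M3 S587
G1 X216.96 Y45.36 F1800
G1 X179.11 Y106.60
G1 X127.87 Y49.09
M5
G0 X0.00 Y0.00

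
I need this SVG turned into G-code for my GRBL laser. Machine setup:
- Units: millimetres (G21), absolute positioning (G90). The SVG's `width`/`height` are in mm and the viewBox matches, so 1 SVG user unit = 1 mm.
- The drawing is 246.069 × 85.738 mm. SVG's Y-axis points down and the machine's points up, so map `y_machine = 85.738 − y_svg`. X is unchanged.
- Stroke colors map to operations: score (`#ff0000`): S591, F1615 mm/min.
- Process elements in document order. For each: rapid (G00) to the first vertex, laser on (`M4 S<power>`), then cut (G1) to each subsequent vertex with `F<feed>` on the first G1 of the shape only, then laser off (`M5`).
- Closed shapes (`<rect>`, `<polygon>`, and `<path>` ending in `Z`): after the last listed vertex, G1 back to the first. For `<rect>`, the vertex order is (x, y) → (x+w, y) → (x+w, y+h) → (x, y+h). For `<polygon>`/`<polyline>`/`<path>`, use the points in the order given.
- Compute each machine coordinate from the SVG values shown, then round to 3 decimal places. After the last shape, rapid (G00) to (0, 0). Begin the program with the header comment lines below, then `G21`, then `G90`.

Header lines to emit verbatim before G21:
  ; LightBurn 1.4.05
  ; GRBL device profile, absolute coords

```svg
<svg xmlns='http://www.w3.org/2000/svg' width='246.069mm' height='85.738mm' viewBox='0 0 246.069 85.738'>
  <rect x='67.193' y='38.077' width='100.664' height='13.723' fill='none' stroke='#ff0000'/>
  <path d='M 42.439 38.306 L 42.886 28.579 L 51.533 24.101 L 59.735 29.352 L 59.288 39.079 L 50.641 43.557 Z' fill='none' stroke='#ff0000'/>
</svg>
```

viewBox `0 0 246.069 85.738` with mm width/height → 1 unit = 1 mm. Flip: y_m = 85.738 − y_svg.

**Shape 1** — `<rect>` rectangle, stroke `#ff0000` → score (S591, F1615). Machine vertices: (67.193,47.661) → (167.857,47.661) → (167.857,33.938) → (67.193,33.938) → (67.193,47.661). Closed: final G1 returns to the first vertex.

**Shape 2** — `<path>` regular polygon, stroke `#ff0000` → score (S591, F1615). Machine vertices: (42.439,47.432) → (42.886,57.159) → (51.533,61.637) → (59.735,56.386) → (59.288,46.659) → (50.641,42.181) → (42.439,47.432). Closed: final G1 returns to the first vertex.

; LightBurn 1.4.05
; GRBL device profile, absolute coords
G21
G90
G00 X67.193 Y47.661
M4 S591
G1 X167.857 Y47.661 F1615
G1 X167.857 Y33.938
G1 X67.193 Y33.938
G1 X67.193 Y47.661
M5
G00 X42.439 Y47.432
M4 S591
G1 X42.886 Y57.159 F1615
G1 X51.533 Y61.637
G1 X59.735 Y56.386
G1 X59.288 Y46.659
G1 X50.641 Y42.181
G1 X42.439 Y47.432
M5
G00 X0.000 Y0.000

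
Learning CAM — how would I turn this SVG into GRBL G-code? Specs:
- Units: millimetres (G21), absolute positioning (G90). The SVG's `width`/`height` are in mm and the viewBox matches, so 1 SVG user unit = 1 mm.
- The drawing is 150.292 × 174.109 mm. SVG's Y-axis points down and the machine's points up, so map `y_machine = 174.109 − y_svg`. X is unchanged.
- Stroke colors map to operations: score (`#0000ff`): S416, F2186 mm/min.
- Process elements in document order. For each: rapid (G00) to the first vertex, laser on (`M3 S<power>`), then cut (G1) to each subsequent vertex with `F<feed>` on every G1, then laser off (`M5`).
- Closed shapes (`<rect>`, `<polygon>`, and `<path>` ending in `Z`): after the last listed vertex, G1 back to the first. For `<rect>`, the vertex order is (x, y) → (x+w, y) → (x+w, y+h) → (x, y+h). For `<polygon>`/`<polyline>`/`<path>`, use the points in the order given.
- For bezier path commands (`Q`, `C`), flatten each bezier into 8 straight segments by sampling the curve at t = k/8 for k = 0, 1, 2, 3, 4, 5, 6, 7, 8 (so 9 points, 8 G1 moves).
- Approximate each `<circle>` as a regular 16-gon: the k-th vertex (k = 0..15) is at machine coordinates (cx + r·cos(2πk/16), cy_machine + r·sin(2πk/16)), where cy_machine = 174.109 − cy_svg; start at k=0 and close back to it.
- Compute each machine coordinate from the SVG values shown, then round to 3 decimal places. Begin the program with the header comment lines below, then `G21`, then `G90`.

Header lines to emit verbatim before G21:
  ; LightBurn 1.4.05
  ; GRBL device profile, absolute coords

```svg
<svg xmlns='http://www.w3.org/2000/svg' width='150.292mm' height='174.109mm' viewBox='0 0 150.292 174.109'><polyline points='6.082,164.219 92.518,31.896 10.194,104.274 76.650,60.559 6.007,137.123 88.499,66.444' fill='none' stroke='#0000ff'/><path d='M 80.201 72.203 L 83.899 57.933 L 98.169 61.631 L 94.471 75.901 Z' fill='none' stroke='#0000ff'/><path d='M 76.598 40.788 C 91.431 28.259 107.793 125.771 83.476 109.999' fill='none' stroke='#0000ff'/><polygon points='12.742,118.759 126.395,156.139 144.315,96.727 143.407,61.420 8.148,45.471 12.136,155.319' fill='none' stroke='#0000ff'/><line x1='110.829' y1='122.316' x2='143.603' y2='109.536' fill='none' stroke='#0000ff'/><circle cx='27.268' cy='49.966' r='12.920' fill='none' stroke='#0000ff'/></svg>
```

1 u = 1 mm; y_m = 174.109 − y.

[1] `<polyline>` open polyline, #0000ff→score S416 F2186: (6.082,9.890) → (92.518,142.213) → (10.194,69.835) → (76.650,113.550) → (6.007,36.986) → (88.499,107.665)

[2] `<path>` regular polygon, #0000ff→score S416 F2186: (80.201,101.906) → (83.899,116.176) → (98.169,112.478) → (94.471,98.208) → (80.201,101.906) (closed)

[3] `<path>` cubic bezier, #0000ff→score S416 F2186: (76.598,133.321) → (82.150,133.297) → (87.350,125.575) → (91.704,112.769) → (94.718,97.499) → (95.897,82.381) → (94.746,70.032) → (90.770,63.070) → (83.476,64.110)

[4] `<polygon>` closed polygon, #0000ff→score S416 F2186: (12.742,55.350) → (126.395,17.970) → (144.315,77.382) → (143.407,112.689) → (8.148,128.638) → (12.136,18.790) → (12.742,55.350) (closed)

[5] `<line>` line segment, #0000ff→score S416 F2186: (110.829,51.793) → (143.603,64.573)

[6] `<circle>` circle, #0000ff→score S416 F2186: (40.188,124.143) → (39.205,129.087) → (36.404,133.279) → (32.212,136.080) → (27.268,137.063) → (22.324,136.080) → (18.132,133.279) → (15.331,129.087) → (14.348,124.143) → (15.331,119.199) → (18.132,115.007) → (22.324,112.206) → (27.268,111.223) → (32.212,112.206) → (36.404,115.007) → (39.205,119.199) → (40.188,124.143) (closed)

; LightBurn 1.4.05
; GRBL device profile, absolute coords
G21
G90
G00 X6.082 Y9.890
M3 S416
G1 X92.518 Y142.213 F2186
G1 X10.194 Y69.835 F2186
G1 X76.650 Y113.550 F2186
G1 X6.007 Y36.986 F2186
G1 X88.499 Y107.665 F2186
M5
G00 X80.201 Y101.906
M3 S416
G1 X83.899 Y116.176 F2186
G1 X98.169 Y112.478 F2186
G1 X94.471 Y98.208 F2186
G1 X80.201 Y101.906 F2186
M5
G00 X76.598 Y133.321
M3 S416
G1 X82.150 Y133.297 F2186
G1 X87.350 Y125.575 F2186
G1 X91.704 Y112.769 F2186
G1 X94.718 Y97.499 F2186
G1 X95.897 Y82.381 F2186
G1 X94.746 Y70.032 F2186
G1 X90.770 Y63.070 F2186
G1 X83.476 Y64.110 F2186
M5
G00 X12.742 Y55.350
M3 S416
G1 X126.395 Y17.970 F2186
G1 X144.315 Y77.382 F2186
G1 X143.407 Y112.689 F2186
G1 X8.148 Y128.638 F2186
G1 X12.136 Y18.790 F2186
G1 X12.742 Y55.350 F2186
M5
G00 X110.829 Y51.793
M3 S416
G1 X143.603 Y64.573 F2186
M5
G00 X40.188 Y124.143
M3 S416
G1 X39.205 Y129.087 F2186
G1 X36.404 Y133.279 F2186
G1 X32.212 Y136.080 F2186
G1 X27.268 Y137.063 F2186
G1 X22.324 Y136.080 F2186
G1 X18.132 Y133.279 F2186
G1 X15.331 Y129.087 F2186
G1 X14.348 Y124.143 F2186
G1 X15.331 Y119.199 F2186
G1 X18.132 Y115.007 F2186
G1 X22.324 Y112.206 F2186
G1 X27.268 Y111.223 F2186
G1 X32.212 Y112.206 F2186
G1 X36.404 Y115.007 F2186
G1 X39.205 Y119.199 F2186
G1 X40.188 Y124.143 F2186
M5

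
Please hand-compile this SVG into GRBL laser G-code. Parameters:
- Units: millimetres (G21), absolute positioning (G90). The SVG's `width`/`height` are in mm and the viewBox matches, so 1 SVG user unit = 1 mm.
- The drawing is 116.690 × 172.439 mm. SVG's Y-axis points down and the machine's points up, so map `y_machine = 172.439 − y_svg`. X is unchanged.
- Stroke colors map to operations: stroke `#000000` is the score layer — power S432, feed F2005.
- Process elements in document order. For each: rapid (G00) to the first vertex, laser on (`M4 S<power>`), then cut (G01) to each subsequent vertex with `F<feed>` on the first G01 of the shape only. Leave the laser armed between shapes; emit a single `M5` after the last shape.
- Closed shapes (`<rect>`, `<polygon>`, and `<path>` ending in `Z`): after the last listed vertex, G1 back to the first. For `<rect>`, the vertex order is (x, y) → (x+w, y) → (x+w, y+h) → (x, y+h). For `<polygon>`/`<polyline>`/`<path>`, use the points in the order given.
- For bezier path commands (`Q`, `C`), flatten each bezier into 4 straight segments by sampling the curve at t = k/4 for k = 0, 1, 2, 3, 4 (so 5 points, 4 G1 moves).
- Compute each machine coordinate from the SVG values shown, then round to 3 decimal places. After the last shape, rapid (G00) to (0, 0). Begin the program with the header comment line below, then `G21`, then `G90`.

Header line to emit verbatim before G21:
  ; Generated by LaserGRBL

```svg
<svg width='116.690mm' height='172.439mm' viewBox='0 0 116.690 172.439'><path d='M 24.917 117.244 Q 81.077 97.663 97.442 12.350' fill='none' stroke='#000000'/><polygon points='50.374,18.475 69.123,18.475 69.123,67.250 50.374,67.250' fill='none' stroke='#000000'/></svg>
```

Since the viewBox matches the mm dimensions, user units are millimetres directly. The only transform is the Y-flip y_m = 172.439 − y_svg.

Shape 1 is a quadratic bezier drawn with `<path>`. Its stroke #000000 means score at S432, F2005. After flipping Y the toolpath is (24.917,55.195) → (50.510,69.094) → (71.128,91.209) → (86.772,121.541) → (97.442,160.089).

Shape 2 is a rectangle drawn with `<polygon>`. Its stroke #000000 means score at S432, F2005. After flipping Y the toolpath is (50.374,153.964) → (69.123,153.964) → (69.123,105.189) → (50.374,105.189) → (50.374,153.964), returning to the start.

; Generated by LaserGRBL
G21
G90
G00 X24.917 Y55.195
M4 S432
G01 X50.510 Y69.094 F2005
G01 X71.128 Y91.209
G01 X86.772 Y121.541
G01 X97.442 Y160.089
G00 X50.374 Y153.964
M4 S432
G01 X69.123 Y153.964 F2005
G01 X69.123 Y105.189
G01 X50.374 Y105.189
G01 X50.374 Y153.964
M5
G00 X0.000 Y0.000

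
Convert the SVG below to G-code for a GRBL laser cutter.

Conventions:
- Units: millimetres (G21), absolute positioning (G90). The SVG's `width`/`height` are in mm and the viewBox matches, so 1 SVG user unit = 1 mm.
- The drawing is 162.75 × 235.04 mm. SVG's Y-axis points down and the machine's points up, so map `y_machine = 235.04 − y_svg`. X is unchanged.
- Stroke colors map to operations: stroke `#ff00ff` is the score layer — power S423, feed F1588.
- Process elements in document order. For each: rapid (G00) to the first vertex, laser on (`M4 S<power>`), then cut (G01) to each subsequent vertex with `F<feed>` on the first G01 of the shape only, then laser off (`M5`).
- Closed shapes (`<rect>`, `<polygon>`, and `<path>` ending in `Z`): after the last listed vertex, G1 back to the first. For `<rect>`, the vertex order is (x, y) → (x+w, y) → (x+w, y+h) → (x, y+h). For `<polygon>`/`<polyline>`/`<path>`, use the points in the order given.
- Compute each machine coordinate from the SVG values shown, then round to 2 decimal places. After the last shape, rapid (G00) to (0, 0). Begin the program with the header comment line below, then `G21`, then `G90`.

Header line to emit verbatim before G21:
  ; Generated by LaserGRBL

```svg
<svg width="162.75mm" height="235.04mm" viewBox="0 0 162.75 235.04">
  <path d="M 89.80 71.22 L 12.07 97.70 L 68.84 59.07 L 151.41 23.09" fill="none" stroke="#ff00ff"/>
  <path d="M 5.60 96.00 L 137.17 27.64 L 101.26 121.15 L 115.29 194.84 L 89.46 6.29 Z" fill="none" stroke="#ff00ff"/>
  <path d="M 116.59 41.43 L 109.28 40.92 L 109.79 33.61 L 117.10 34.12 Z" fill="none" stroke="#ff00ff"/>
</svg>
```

; Generated by LaserGRBL
G21
G90
G00 X89.80 Y163.82
M4 S423
G01 X12.07 Y137.34 F1588
G01 X68.84 Y175.97
G01 X151.41 Y211.95
M5
G00 X5.60 Y139.04
M4 S423
G01 X137.17 Y207.40 F1588
G01 X101.26 Y113.89
G01 X115.29 Y40.20
G01 X89.46 Y228.75
G01 X5.60 Y139.04
M5
G00 X116.59 Y193.61
M4 S423
G01 X109.28 Y194.12 F1588
G01 X109.79 Y201.43
G01 X117.10 Y200.92
G01 X116.59 Y193.61
M5
G00 X0.00 Y0.00

viewBox `0 0 162.75 235.04` with mm width/height → 1 unit = 1 mm. Flip: y_m = 235.04 − y_svg.

**Shape 1** — `<path>` open polyline, stroke `#ff00ff` → score (S423, F1588). Machine vertices: (89.80,163.82) → (12.07,137.34) → (68.84,175.97) → (151.41,211.95). Open path.

**Shape 2** — `<path>` closed polygon, stroke `#ff00ff` → score (S423, F1588). Machine vertices: (5.60,139.04) → (137.17,207.40) → (101.26,113.89) → (115.29,40.20) → (89.46,228.75) → (5.60,139.04). Closed: final G1 returns to the first vertex.

**Shape 3** — `<path>` regular polygon, stroke `#ff00ff` → score (S423, F1588). Machine vertices: (116.59,193.61) → (109.28,194.12) → (109.79,201.43) → (117.10,200.92) → (116.59,193.61). Closed: final G1 returns to the first vertex.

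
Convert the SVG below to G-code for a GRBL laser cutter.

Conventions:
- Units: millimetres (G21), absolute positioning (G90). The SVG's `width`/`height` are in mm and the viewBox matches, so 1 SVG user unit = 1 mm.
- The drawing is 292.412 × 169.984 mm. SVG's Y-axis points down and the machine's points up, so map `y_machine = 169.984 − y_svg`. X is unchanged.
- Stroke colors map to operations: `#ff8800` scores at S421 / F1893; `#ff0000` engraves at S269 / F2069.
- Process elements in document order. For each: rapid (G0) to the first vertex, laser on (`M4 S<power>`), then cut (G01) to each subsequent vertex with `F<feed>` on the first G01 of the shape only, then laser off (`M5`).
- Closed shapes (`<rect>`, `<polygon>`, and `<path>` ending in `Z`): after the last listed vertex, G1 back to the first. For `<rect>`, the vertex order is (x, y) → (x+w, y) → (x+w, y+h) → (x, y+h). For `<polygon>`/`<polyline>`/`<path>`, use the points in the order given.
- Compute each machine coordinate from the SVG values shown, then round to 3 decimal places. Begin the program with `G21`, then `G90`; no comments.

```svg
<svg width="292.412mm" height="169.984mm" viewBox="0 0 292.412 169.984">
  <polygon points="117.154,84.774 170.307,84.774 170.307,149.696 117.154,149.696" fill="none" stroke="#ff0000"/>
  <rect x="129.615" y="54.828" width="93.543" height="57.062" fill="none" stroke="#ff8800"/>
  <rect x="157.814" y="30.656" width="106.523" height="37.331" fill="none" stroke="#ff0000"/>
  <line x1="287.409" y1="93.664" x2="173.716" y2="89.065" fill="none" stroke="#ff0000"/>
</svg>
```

G21
G90
G0 X117.154 Y85.210
M4 S269
G01 X170.307 Y85.210 F2069
G01 X170.307 Y20.288
G01 X117.154 Y20.288
G01 X117.154 Y85.210
M5
G0 X129.615 Y115.156
M4 S421
G01 X223.158 Y115.156 F1893
G01 X223.158 Y58.094
G01 X129.615 Y58.094
G01 X129.615 Y115.156
M5
G0 X157.814 Y139.328
M4 S269
G01 X264.337 Y139.328 F2069
G01 X264.337 Y101.997
G01 X157.814 Y101.997
G01 X157.814 Y139.328
M5
G0 X287.409 Y76.320
M4 S269
G01 X173.716 Y80.919 F2069
M5

Since the viewBox matches the mm dimensions, user units are millimetres directly. The only transform is the Y-flip y_m = 169.984 − y_svg.

Shape 1 is a rectangle drawn with `<polygon>`. Its stroke #ff0000 means engrave at S269, F2069. After flipping Y the toolpath is (117.154,85.210) → (170.307,85.210) → (170.307,20.288) → (117.154,20.288) → (117.154,85.210), returning to the start.

Shape 2 is a rectangle drawn with `<rect>`. Its stroke #ff8800 means score at S421, F1893. After flipping Y the toolpath is (129.615,115.156) → (223.158,115.156) → (223.158,58.094) → (129.615,58.094) → (129.615,115.156), returning to the start.

Shape 3 is a rectangle drawn with `<rect>`. Its stroke #ff0000 means engrave at S269, F2069. After flipping Y the toolpath is (157.814,139.328) → (264.337,139.328) → (264.337,101.997) → (157.814,101.997) → (157.814,139.328), returning to the start.

Shape 4 is a line segment drawn with `<line>`. Its stroke #ff0000 means engrave at S269, F2069. After flipping Y the toolpath is (287.409,76.320) → (173.716,80.919).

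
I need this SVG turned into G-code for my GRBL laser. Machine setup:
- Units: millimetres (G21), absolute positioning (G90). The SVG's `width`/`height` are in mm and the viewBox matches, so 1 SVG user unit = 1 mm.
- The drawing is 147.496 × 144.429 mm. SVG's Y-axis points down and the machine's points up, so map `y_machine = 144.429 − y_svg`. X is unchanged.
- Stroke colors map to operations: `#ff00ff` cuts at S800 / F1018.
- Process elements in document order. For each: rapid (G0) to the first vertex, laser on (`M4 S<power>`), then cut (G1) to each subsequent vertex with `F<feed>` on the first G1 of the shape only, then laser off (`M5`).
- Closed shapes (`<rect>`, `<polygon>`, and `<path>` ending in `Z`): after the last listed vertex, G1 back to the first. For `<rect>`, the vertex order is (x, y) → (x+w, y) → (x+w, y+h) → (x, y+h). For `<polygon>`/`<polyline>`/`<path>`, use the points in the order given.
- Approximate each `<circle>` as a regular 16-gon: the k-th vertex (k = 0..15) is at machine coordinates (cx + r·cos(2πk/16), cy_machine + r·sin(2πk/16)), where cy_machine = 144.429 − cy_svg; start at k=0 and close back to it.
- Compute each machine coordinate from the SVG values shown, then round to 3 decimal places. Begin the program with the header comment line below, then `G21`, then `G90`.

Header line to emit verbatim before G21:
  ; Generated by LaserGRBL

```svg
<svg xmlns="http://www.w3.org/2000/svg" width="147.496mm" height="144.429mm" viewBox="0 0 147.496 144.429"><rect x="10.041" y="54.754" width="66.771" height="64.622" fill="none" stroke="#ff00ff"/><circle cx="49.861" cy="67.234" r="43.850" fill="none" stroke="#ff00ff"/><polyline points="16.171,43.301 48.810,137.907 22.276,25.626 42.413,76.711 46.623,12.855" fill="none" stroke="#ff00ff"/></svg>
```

Since the viewBox matches the mm dimensions, user units are millimetres directly. The only transform is the Y-flip y_m = 144.429 − y_svg.

Shape 1 is a rectangle drawn with `<rect>`. Its stroke #ff00ff means cut at S800, F1018. After flipping Y the toolpath is (10.041,89.675) → (76.812,89.675) → (76.812,25.053) → (10.041,25.053) → (10.041,89.675), returning to the start.

Shape 2 is a circle drawn with `<circle>`. Its stroke #ff00ff means cut at S800, F1018. After flipping Y the toolpath is (93.711,77.195) → (90.373,93.976) → (80.868,108.202) → (66.642,117.707) → (49.861,121.045) → (33.080,117.707) → (18.854,108.202) → (9.349,93.976) → (6.011,77.195) → (9.349,60.414) → (18.854,46.188) → (33.080,36.683) → (49.861,33.345) → (66.642,36.683) → (80.868,46.188) → (90.373,60.414) → (93.711,77.195), returning to the start.

Shape 3 is a open polyline drawn with `<polyline>`. Its stroke #ff00ff means cut at S800, F1018. After flipping Y the toolpath is (16.171,101.128) → (48.810,6.522) → (22.276,118.803) → (42.413,67.718) → (46.623,131.574).

; Generated by LaserGRBL
G21
G90
G0 X10.041 Y89.675
M4 S800
G1 X76.812 Y89.675 F1018
G1 X76.812 Y25.053
G1 X10.041 Y25.053
G1 X10.041 Y89.675
M5
G0 X93.711 Y77.195
M4 S800
G1 X90.373 Y93.976 F1018
G1 X80.868 Y108.202
G1 X66.642 Y117.707
G1 X49.861 Y121.045
G1 X33.080 Y117.707
G1 X18.854 Y108.202
G1 X9.349 Y93.976
G1 X6.011 Y77.195
G1 X9.349 Y60.414
G1 X18.854 Y46.188
G1 X33.080 Y36.683
G1 X49.861 Y33.345
G1 X66.642 Y36.683
G1 X80.868 Y46.188
G1 X90.373 Y60.414
G1 X93.711 Y77.195
M5
G0 X16.171 Y101.128
M4 S800
G1 X48.810 Y6.522 F1018
G1 X22.276 Y118.803
G1 X42.413 Y67.718
G1 X46.623 Y131.574
M5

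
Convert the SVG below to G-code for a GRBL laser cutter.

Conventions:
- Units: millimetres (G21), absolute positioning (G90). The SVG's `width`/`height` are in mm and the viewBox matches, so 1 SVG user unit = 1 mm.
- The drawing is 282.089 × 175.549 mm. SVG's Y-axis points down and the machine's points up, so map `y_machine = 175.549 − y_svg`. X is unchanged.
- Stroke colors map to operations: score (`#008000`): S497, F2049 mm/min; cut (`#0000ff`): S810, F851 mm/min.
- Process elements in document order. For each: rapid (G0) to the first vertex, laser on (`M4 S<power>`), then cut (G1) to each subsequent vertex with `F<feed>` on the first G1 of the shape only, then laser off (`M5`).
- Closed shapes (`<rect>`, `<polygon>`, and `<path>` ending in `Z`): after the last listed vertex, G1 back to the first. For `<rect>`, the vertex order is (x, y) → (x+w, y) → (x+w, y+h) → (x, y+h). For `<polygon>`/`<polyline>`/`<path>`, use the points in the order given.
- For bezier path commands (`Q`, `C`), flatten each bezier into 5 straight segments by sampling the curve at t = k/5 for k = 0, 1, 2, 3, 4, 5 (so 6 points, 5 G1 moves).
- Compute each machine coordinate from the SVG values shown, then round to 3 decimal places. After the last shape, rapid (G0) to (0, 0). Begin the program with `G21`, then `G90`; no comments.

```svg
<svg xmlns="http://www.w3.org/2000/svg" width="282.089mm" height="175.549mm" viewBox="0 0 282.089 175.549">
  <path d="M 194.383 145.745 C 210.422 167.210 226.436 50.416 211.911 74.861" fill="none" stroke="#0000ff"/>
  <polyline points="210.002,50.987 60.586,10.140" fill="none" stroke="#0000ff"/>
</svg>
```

viewBox `0 0 282.089 175.549` with mm width/height → 1 unit = 1 mm. Flip: y_m = 175.549 − y_svg.

**Shape 1** — `<path>` cubic bezier, stroke `#0000ff` → cut (S810, F851). Control points (SVG): P0=(194.383,145.745), P1=(210.422,167.210), P2=(226.436,50.416), P3=(211.911,74.861); sampled at t=k/5. Machine vertices: (194.383,29.804) → (203.759,31.280) → (211.665,52.522) → (216.635,80.115) → (217.205,100.642) → (211.911,100.688). Open path.

**Shape 2** — `<polyline>` line segment, stroke `#0000ff` → cut (S810, F851). Machine vertices: (210.002,124.562) → (60.586,165.409). Open path.

G21
G90
G0 X194.383 Y29.804
M4 S810
G1 X203.759 Y31.280 F851
G1 X211.665 Y52.522
G1 X216.635 Y80.115
G1 X217.205 Y100.642
G1 X211.911 Y100.688
M5
G0 X210.002 Y124.562
M4 S810
G1 X60.586 Y165.409 F851
M5
G0 X0.000 Y0.000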